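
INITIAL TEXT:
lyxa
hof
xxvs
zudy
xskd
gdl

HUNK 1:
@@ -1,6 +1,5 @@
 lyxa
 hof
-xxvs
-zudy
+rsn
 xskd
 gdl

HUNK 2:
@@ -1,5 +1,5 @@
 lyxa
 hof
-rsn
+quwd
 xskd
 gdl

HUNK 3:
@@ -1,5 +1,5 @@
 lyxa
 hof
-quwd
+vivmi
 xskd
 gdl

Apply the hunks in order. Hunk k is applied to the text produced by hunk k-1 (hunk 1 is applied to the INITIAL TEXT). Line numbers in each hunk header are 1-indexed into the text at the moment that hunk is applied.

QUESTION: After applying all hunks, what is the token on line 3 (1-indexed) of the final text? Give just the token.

Answer: vivmi

Derivation:
Hunk 1: at line 1 remove [xxvs,zudy] add [rsn] -> 5 lines: lyxa hof rsn xskd gdl
Hunk 2: at line 1 remove [rsn] add [quwd] -> 5 lines: lyxa hof quwd xskd gdl
Hunk 3: at line 1 remove [quwd] add [vivmi] -> 5 lines: lyxa hof vivmi xskd gdl
Final line 3: vivmi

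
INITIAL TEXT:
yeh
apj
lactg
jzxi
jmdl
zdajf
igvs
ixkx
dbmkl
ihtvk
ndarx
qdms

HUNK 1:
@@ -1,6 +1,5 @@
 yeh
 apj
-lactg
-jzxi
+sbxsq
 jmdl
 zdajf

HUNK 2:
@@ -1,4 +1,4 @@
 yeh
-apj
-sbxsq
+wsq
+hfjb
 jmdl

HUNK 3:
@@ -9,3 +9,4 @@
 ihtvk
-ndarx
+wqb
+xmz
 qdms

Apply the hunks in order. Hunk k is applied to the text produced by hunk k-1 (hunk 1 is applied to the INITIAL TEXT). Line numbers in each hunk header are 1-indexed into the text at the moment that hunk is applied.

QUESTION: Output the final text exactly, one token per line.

Hunk 1: at line 1 remove [lactg,jzxi] add [sbxsq] -> 11 lines: yeh apj sbxsq jmdl zdajf igvs ixkx dbmkl ihtvk ndarx qdms
Hunk 2: at line 1 remove [apj,sbxsq] add [wsq,hfjb] -> 11 lines: yeh wsq hfjb jmdl zdajf igvs ixkx dbmkl ihtvk ndarx qdms
Hunk 3: at line 9 remove [ndarx] add [wqb,xmz] -> 12 lines: yeh wsq hfjb jmdl zdajf igvs ixkx dbmkl ihtvk wqb xmz qdms

Answer: yeh
wsq
hfjb
jmdl
zdajf
igvs
ixkx
dbmkl
ihtvk
wqb
xmz
qdms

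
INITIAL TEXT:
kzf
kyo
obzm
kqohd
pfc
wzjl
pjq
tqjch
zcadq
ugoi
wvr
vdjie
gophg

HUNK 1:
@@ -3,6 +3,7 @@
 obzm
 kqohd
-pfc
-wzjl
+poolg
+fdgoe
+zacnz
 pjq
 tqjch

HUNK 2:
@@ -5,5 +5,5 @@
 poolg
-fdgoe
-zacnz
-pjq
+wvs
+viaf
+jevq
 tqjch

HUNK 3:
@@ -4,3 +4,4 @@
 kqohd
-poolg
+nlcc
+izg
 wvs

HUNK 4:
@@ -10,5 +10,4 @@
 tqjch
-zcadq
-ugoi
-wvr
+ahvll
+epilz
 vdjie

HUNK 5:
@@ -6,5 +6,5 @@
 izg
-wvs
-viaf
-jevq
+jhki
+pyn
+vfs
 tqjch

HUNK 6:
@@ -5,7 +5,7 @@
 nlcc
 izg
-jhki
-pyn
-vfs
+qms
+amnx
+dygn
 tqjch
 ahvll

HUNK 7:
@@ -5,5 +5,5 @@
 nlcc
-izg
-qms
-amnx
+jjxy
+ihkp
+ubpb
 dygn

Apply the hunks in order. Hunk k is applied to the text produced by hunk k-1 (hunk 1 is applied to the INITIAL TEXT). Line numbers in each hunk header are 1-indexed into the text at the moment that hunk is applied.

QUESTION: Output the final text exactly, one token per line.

Hunk 1: at line 3 remove [pfc,wzjl] add [poolg,fdgoe,zacnz] -> 14 lines: kzf kyo obzm kqohd poolg fdgoe zacnz pjq tqjch zcadq ugoi wvr vdjie gophg
Hunk 2: at line 5 remove [fdgoe,zacnz,pjq] add [wvs,viaf,jevq] -> 14 lines: kzf kyo obzm kqohd poolg wvs viaf jevq tqjch zcadq ugoi wvr vdjie gophg
Hunk 3: at line 4 remove [poolg] add [nlcc,izg] -> 15 lines: kzf kyo obzm kqohd nlcc izg wvs viaf jevq tqjch zcadq ugoi wvr vdjie gophg
Hunk 4: at line 10 remove [zcadq,ugoi,wvr] add [ahvll,epilz] -> 14 lines: kzf kyo obzm kqohd nlcc izg wvs viaf jevq tqjch ahvll epilz vdjie gophg
Hunk 5: at line 6 remove [wvs,viaf,jevq] add [jhki,pyn,vfs] -> 14 lines: kzf kyo obzm kqohd nlcc izg jhki pyn vfs tqjch ahvll epilz vdjie gophg
Hunk 6: at line 5 remove [jhki,pyn,vfs] add [qms,amnx,dygn] -> 14 lines: kzf kyo obzm kqohd nlcc izg qms amnx dygn tqjch ahvll epilz vdjie gophg
Hunk 7: at line 5 remove [izg,qms,amnx] add [jjxy,ihkp,ubpb] -> 14 lines: kzf kyo obzm kqohd nlcc jjxy ihkp ubpb dygn tqjch ahvll epilz vdjie gophg

Answer: kzf
kyo
obzm
kqohd
nlcc
jjxy
ihkp
ubpb
dygn
tqjch
ahvll
epilz
vdjie
gophg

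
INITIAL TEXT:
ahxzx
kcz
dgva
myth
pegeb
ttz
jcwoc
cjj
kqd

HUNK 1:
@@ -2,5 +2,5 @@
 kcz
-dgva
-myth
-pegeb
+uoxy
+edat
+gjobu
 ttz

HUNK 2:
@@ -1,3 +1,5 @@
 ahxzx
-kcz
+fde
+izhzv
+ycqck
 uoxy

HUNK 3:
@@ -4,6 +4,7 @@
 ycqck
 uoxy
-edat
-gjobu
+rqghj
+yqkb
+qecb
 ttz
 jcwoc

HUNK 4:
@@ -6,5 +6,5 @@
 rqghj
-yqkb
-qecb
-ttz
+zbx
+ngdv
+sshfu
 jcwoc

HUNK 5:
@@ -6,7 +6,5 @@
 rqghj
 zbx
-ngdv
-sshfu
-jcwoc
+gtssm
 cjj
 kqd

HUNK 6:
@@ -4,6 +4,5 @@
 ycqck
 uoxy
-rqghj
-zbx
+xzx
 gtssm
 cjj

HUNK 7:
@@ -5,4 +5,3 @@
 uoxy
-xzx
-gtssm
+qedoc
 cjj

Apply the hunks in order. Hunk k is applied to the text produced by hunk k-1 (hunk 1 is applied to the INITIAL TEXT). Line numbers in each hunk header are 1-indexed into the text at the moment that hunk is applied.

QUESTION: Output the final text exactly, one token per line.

Hunk 1: at line 2 remove [dgva,myth,pegeb] add [uoxy,edat,gjobu] -> 9 lines: ahxzx kcz uoxy edat gjobu ttz jcwoc cjj kqd
Hunk 2: at line 1 remove [kcz] add [fde,izhzv,ycqck] -> 11 lines: ahxzx fde izhzv ycqck uoxy edat gjobu ttz jcwoc cjj kqd
Hunk 3: at line 4 remove [edat,gjobu] add [rqghj,yqkb,qecb] -> 12 lines: ahxzx fde izhzv ycqck uoxy rqghj yqkb qecb ttz jcwoc cjj kqd
Hunk 4: at line 6 remove [yqkb,qecb,ttz] add [zbx,ngdv,sshfu] -> 12 lines: ahxzx fde izhzv ycqck uoxy rqghj zbx ngdv sshfu jcwoc cjj kqd
Hunk 5: at line 6 remove [ngdv,sshfu,jcwoc] add [gtssm] -> 10 lines: ahxzx fde izhzv ycqck uoxy rqghj zbx gtssm cjj kqd
Hunk 6: at line 4 remove [rqghj,zbx] add [xzx] -> 9 lines: ahxzx fde izhzv ycqck uoxy xzx gtssm cjj kqd
Hunk 7: at line 5 remove [xzx,gtssm] add [qedoc] -> 8 lines: ahxzx fde izhzv ycqck uoxy qedoc cjj kqd

Answer: ahxzx
fde
izhzv
ycqck
uoxy
qedoc
cjj
kqd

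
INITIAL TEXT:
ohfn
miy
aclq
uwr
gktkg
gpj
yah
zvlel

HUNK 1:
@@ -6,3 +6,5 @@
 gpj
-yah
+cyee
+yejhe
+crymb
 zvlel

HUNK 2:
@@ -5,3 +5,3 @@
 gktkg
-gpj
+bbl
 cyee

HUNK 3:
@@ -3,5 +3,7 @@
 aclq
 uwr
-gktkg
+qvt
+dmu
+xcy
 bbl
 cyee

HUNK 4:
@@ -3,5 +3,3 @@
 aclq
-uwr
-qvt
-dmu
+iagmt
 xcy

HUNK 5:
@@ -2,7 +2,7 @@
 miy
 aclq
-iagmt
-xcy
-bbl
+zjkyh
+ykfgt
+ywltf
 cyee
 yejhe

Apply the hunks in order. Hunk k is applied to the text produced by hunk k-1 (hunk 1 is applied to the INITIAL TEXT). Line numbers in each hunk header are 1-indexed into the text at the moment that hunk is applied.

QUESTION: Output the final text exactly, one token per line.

Hunk 1: at line 6 remove [yah] add [cyee,yejhe,crymb] -> 10 lines: ohfn miy aclq uwr gktkg gpj cyee yejhe crymb zvlel
Hunk 2: at line 5 remove [gpj] add [bbl] -> 10 lines: ohfn miy aclq uwr gktkg bbl cyee yejhe crymb zvlel
Hunk 3: at line 3 remove [gktkg] add [qvt,dmu,xcy] -> 12 lines: ohfn miy aclq uwr qvt dmu xcy bbl cyee yejhe crymb zvlel
Hunk 4: at line 3 remove [uwr,qvt,dmu] add [iagmt] -> 10 lines: ohfn miy aclq iagmt xcy bbl cyee yejhe crymb zvlel
Hunk 5: at line 2 remove [iagmt,xcy,bbl] add [zjkyh,ykfgt,ywltf] -> 10 lines: ohfn miy aclq zjkyh ykfgt ywltf cyee yejhe crymb zvlel

Answer: ohfn
miy
aclq
zjkyh
ykfgt
ywltf
cyee
yejhe
crymb
zvlel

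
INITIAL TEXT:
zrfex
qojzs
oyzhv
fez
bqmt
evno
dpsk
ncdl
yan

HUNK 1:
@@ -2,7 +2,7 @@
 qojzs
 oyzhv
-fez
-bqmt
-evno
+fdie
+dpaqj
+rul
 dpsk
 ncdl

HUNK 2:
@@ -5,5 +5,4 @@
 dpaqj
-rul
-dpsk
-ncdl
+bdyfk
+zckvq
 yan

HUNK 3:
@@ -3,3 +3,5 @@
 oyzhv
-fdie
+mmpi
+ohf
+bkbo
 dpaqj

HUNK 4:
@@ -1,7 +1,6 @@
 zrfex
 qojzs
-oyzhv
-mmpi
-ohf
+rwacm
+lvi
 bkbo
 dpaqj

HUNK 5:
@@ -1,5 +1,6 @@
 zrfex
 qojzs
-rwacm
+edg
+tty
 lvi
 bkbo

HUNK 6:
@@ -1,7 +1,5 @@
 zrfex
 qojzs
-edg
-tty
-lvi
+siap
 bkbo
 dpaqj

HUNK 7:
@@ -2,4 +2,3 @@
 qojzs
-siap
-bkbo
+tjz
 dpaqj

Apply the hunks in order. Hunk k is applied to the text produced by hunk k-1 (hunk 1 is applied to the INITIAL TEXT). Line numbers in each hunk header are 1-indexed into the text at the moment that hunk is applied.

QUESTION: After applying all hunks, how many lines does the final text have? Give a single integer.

Answer: 7

Derivation:
Hunk 1: at line 2 remove [fez,bqmt,evno] add [fdie,dpaqj,rul] -> 9 lines: zrfex qojzs oyzhv fdie dpaqj rul dpsk ncdl yan
Hunk 2: at line 5 remove [rul,dpsk,ncdl] add [bdyfk,zckvq] -> 8 lines: zrfex qojzs oyzhv fdie dpaqj bdyfk zckvq yan
Hunk 3: at line 3 remove [fdie] add [mmpi,ohf,bkbo] -> 10 lines: zrfex qojzs oyzhv mmpi ohf bkbo dpaqj bdyfk zckvq yan
Hunk 4: at line 1 remove [oyzhv,mmpi,ohf] add [rwacm,lvi] -> 9 lines: zrfex qojzs rwacm lvi bkbo dpaqj bdyfk zckvq yan
Hunk 5: at line 1 remove [rwacm] add [edg,tty] -> 10 lines: zrfex qojzs edg tty lvi bkbo dpaqj bdyfk zckvq yan
Hunk 6: at line 1 remove [edg,tty,lvi] add [siap] -> 8 lines: zrfex qojzs siap bkbo dpaqj bdyfk zckvq yan
Hunk 7: at line 2 remove [siap,bkbo] add [tjz] -> 7 lines: zrfex qojzs tjz dpaqj bdyfk zckvq yan
Final line count: 7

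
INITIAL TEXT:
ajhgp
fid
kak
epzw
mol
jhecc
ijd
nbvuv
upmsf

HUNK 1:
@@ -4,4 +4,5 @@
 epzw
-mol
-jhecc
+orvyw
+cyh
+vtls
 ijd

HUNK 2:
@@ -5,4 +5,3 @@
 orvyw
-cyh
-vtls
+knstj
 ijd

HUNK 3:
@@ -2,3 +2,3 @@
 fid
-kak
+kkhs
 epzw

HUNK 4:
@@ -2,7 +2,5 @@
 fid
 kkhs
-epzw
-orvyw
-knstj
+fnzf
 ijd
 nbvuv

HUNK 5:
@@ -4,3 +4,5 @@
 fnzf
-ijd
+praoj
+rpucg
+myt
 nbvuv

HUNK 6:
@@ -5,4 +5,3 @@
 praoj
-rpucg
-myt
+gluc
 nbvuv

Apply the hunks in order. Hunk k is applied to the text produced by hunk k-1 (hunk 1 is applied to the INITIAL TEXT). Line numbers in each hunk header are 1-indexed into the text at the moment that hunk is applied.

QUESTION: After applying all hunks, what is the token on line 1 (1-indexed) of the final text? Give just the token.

Hunk 1: at line 4 remove [mol,jhecc] add [orvyw,cyh,vtls] -> 10 lines: ajhgp fid kak epzw orvyw cyh vtls ijd nbvuv upmsf
Hunk 2: at line 5 remove [cyh,vtls] add [knstj] -> 9 lines: ajhgp fid kak epzw orvyw knstj ijd nbvuv upmsf
Hunk 3: at line 2 remove [kak] add [kkhs] -> 9 lines: ajhgp fid kkhs epzw orvyw knstj ijd nbvuv upmsf
Hunk 4: at line 2 remove [epzw,orvyw,knstj] add [fnzf] -> 7 lines: ajhgp fid kkhs fnzf ijd nbvuv upmsf
Hunk 5: at line 4 remove [ijd] add [praoj,rpucg,myt] -> 9 lines: ajhgp fid kkhs fnzf praoj rpucg myt nbvuv upmsf
Hunk 6: at line 5 remove [rpucg,myt] add [gluc] -> 8 lines: ajhgp fid kkhs fnzf praoj gluc nbvuv upmsf
Final line 1: ajhgp

Answer: ajhgp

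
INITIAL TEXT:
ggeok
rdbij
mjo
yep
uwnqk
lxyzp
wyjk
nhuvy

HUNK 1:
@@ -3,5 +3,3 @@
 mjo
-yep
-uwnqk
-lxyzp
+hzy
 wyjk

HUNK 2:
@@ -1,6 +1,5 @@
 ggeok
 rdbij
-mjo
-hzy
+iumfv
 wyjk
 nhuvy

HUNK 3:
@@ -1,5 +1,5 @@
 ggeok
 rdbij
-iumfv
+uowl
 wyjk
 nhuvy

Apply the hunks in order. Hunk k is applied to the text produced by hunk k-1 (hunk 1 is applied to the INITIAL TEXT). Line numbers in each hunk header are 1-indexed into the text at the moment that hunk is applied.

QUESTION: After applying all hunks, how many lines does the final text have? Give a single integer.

Answer: 5

Derivation:
Hunk 1: at line 3 remove [yep,uwnqk,lxyzp] add [hzy] -> 6 lines: ggeok rdbij mjo hzy wyjk nhuvy
Hunk 2: at line 1 remove [mjo,hzy] add [iumfv] -> 5 lines: ggeok rdbij iumfv wyjk nhuvy
Hunk 3: at line 1 remove [iumfv] add [uowl] -> 5 lines: ggeok rdbij uowl wyjk nhuvy
Final line count: 5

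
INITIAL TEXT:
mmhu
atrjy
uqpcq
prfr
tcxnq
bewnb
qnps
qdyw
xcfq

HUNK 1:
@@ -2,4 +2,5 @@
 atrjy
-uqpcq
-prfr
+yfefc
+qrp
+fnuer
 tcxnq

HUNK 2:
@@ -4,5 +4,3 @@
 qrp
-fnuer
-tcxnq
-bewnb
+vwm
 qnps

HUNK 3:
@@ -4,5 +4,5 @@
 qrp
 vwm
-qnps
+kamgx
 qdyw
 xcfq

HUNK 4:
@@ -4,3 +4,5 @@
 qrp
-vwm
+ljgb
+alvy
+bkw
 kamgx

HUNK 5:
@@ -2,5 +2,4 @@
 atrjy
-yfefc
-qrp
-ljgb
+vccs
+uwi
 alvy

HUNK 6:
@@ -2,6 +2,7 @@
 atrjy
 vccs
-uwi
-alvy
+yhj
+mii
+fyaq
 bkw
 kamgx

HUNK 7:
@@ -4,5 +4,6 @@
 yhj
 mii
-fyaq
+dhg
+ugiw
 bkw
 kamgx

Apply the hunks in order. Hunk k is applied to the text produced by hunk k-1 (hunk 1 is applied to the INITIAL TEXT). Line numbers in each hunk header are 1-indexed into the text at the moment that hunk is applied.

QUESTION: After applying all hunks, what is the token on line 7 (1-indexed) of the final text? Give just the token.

Hunk 1: at line 2 remove [uqpcq,prfr] add [yfefc,qrp,fnuer] -> 10 lines: mmhu atrjy yfefc qrp fnuer tcxnq bewnb qnps qdyw xcfq
Hunk 2: at line 4 remove [fnuer,tcxnq,bewnb] add [vwm] -> 8 lines: mmhu atrjy yfefc qrp vwm qnps qdyw xcfq
Hunk 3: at line 4 remove [qnps] add [kamgx] -> 8 lines: mmhu atrjy yfefc qrp vwm kamgx qdyw xcfq
Hunk 4: at line 4 remove [vwm] add [ljgb,alvy,bkw] -> 10 lines: mmhu atrjy yfefc qrp ljgb alvy bkw kamgx qdyw xcfq
Hunk 5: at line 2 remove [yfefc,qrp,ljgb] add [vccs,uwi] -> 9 lines: mmhu atrjy vccs uwi alvy bkw kamgx qdyw xcfq
Hunk 6: at line 2 remove [uwi,alvy] add [yhj,mii,fyaq] -> 10 lines: mmhu atrjy vccs yhj mii fyaq bkw kamgx qdyw xcfq
Hunk 7: at line 4 remove [fyaq] add [dhg,ugiw] -> 11 lines: mmhu atrjy vccs yhj mii dhg ugiw bkw kamgx qdyw xcfq
Final line 7: ugiw

Answer: ugiw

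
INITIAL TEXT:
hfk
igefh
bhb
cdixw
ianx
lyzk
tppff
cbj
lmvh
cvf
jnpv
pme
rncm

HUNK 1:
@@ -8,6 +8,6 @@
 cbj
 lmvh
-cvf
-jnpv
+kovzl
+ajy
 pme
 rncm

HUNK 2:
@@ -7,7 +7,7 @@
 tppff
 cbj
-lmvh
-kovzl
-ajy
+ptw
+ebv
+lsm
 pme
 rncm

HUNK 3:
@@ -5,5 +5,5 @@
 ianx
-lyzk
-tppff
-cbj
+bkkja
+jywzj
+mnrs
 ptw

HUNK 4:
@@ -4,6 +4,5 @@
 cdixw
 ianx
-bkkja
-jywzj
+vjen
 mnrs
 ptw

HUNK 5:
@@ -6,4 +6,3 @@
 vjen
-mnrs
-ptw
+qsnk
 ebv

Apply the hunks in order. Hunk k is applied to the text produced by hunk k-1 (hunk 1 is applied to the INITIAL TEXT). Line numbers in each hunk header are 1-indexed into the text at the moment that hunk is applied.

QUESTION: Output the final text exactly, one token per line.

Answer: hfk
igefh
bhb
cdixw
ianx
vjen
qsnk
ebv
lsm
pme
rncm

Derivation:
Hunk 1: at line 8 remove [cvf,jnpv] add [kovzl,ajy] -> 13 lines: hfk igefh bhb cdixw ianx lyzk tppff cbj lmvh kovzl ajy pme rncm
Hunk 2: at line 7 remove [lmvh,kovzl,ajy] add [ptw,ebv,lsm] -> 13 lines: hfk igefh bhb cdixw ianx lyzk tppff cbj ptw ebv lsm pme rncm
Hunk 3: at line 5 remove [lyzk,tppff,cbj] add [bkkja,jywzj,mnrs] -> 13 lines: hfk igefh bhb cdixw ianx bkkja jywzj mnrs ptw ebv lsm pme rncm
Hunk 4: at line 4 remove [bkkja,jywzj] add [vjen] -> 12 lines: hfk igefh bhb cdixw ianx vjen mnrs ptw ebv lsm pme rncm
Hunk 5: at line 6 remove [mnrs,ptw] add [qsnk] -> 11 lines: hfk igefh bhb cdixw ianx vjen qsnk ebv lsm pme rncm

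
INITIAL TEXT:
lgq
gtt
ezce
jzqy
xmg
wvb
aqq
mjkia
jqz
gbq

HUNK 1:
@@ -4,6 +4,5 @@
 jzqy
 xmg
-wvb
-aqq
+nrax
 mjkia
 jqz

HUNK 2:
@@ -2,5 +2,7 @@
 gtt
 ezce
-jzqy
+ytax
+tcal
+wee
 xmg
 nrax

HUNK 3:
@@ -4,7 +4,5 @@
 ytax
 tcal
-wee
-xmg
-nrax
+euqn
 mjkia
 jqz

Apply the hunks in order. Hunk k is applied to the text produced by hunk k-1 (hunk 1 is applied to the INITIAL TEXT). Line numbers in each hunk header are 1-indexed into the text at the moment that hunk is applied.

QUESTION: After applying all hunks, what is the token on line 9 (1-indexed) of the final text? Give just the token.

Hunk 1: at line 4 remove [wvb,aqq] add [nrax] -> 9 lines: lgq gtt ezce jzqy xmg nrax mjkia jqz gbq
Hunk 2: at line 2 remove [jzqy] add [ytax,tcal,wee] -> 11 lines: lgq gtt ezce ytax tcal wee xmg nrax mjkia jqz gbq
Hunk 3: at line 4 remove [wee,xmg,nrax] add [euqn] -> 9 lines: lgq gtt ezce ytax tcal euqn mjkia jqz gbq
Final line 9: gbq

Answer: gbq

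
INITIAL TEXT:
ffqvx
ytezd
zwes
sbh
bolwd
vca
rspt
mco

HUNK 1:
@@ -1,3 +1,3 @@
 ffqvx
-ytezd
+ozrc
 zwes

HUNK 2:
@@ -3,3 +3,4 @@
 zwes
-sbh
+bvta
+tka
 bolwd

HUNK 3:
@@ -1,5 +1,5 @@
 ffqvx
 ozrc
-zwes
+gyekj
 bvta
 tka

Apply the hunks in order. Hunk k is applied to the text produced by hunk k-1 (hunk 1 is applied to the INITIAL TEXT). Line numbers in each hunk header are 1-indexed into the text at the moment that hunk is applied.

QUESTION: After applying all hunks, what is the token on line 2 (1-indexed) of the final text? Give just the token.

Answer: ozrc

Derivation:
Hunk 1: at line 1 remove [ytezd] add [ozrc] -> 8 lines: ffqvx ozrc zwes sbh bolwd vca rspt mco
Hunk 2: at line 3 remove [sbh] add [bvta,tka] -> 9 lines: ffqvx ozrc zwes bvta tka bolwd vca rspt mco
Hunk 3: at line 1 remove [zwes] add [gyekj] -> 9 lines: ffqvx ozrc gyekj bvta tka bolwd vca rspt mco
Final line 2: ozrc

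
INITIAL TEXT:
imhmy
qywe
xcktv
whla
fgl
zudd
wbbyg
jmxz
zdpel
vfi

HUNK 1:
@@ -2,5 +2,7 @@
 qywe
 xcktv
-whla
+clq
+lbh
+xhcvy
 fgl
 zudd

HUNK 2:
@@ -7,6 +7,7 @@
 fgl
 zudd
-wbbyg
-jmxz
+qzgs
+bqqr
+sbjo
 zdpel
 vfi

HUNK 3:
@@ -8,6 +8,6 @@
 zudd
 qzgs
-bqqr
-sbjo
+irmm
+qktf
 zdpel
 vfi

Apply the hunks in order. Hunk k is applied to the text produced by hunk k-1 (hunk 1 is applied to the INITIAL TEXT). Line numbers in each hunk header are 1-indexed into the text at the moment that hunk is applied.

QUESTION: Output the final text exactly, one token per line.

Answer: imhmy
qywe
xcktv
clq
lbh
xhcvy
fgl
zudd
qzgs
irmm
qktf
zdpel
vfi

Derivation:
Hunk 1: at line 2 remove [whla] add [clq,lbh,xhcvy] -> 12 lines: imhmy qywe xcktv clq lbh xhcvy fgl zudd wbbyg jmxz zdpel vfi
Hunk 2: at line 7 remove [wbbyg,jmxz] add [qzgs,bqqr,sbjo] -> 13 lines: imhmy qywe xcktv clq lbh xhcvy fgl zudd qzgs bqqr sbjo zdpel vfi
Hunk 3: at line 8 remove [bqqr,sbjo] add [irmm,qktf] -> 13 lines: imhmy qywe xcktv clq lbh xhcvy fgl zudd qzgs irmm qktf zdpel vfi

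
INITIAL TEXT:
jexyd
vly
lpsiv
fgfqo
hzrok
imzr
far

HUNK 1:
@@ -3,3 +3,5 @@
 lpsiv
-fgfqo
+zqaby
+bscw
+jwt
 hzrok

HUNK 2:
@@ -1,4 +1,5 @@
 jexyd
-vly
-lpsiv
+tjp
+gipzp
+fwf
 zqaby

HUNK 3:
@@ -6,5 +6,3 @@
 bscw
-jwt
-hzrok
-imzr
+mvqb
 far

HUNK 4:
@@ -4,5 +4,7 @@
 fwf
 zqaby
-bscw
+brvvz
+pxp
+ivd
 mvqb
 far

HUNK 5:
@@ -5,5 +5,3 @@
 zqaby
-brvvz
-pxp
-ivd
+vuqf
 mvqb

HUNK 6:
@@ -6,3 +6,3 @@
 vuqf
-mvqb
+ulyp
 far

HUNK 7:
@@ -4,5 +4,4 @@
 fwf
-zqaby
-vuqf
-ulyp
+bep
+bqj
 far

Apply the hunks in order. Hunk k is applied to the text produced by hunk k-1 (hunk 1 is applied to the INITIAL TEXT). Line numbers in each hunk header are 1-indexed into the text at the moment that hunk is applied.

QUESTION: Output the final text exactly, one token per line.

Answer: jexyd
tjp
gipzp
fwf
bep
bqj
far

Derivation:
Hunk 1: at line 3 remove [fgfqo] add [zqaby,bscw,jwt] -> 9 lines: jexyd vly lpsiv zqaby bscw jwt hzrok imzr far
Hunk 2: at line 1 remove [vly,lpsiv] add [tjp,gipzp,fwf] -> 10 lines: jexyd tjp gipzp fwf zqaby bscw jwt hzrok imzr far
Hunk 3: at line 6 remove [jwt,hzrok,imzr] add [mvqb] -> 8 lines: jexyd tjp gipzp fwf zqaby bscw mvqb far
Hunk 4: at line 4 remove [bscw] add [brvvz,pxp,ivd] -> 10 lines: jexyd tjp gipzp fwf zqaby brvvz pxp ivd mvqb far
Hunk 5: at line 5 remove [brvvz,pxp,ivd] add [vuqf] -> 8 lines: jexyd tjp gipzp fwf zqaby vuqf mvqb far
Hunk 6: at line 6 remove [mvqb] add [ulyp] -> 8 lines: jexyd tjp gipzp fwf zqaby vuqf ulyp far
Hunk 7: at line 4 remove [zqaby,vuqf,ulyp] add [bep,bqj] -> 7 lines: jexyd tjp gipzp fwf bep bqj far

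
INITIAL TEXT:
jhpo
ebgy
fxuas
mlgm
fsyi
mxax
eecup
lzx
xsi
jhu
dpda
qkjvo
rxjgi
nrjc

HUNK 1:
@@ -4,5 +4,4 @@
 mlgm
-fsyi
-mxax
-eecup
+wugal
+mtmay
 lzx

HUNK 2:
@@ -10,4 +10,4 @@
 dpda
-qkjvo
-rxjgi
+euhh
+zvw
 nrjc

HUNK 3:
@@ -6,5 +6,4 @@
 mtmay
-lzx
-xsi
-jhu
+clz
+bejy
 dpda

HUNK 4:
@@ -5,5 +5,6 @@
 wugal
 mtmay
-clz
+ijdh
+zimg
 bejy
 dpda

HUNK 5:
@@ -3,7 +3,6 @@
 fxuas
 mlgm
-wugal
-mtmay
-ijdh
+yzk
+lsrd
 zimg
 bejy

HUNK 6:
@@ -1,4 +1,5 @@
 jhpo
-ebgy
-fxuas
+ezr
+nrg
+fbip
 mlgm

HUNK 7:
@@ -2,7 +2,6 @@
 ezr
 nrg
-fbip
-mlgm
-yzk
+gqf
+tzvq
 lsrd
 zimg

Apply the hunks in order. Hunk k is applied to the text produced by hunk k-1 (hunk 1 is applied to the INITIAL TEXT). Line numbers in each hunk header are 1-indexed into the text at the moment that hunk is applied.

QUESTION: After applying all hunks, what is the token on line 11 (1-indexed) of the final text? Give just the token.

Hunk 1: at line 4 remove [fsyi,mxax,eecup] add [wugal,mtmay] -> 13 lines: jhpo ebgy fxuas mlgm wugal mtmay lzx xsi jhu dpda qkjvo rxjgi nrjc
Hunk 2: at line 10 remove [qkjvo,rxjgi] add [euhh,zvw] -> 13 lines: jhpo ebgy fxuas mlgm wugal mtmay lzx xsi jhu dpda euhh zvw nrjc
Hunk 3: at line 6 remove [lzx,xsi,jhu] add [clz,bejy] -> 12 lines: jhpo ebgy fxuas mlgm wugal mtmay clz bejy dpda euhh zvw nrjc
Hunk 4: at line 5 remove [clz] add [ijdh,zimg] -> 13 lines: jhpo ebgy fxuas mlgm wugal mtmay ijdh zimg bejy dpda euhh zvw nrjc
Hunk 5: at line 3 remove [wugal,mtmay,ijdh] add [yzk,lsrd] -> 12 lines: jhpo ebgy fxuas mlgm yzk lsrd zimg bejy dpda euhh zvw nrjc
Hunk 6: at line 1 remove [ebgy,fxuas] add [ezr,nrg,fbip] -> 13 lines: jhpo ezr nrg fbip mlgm yzk lsrd zimg bejy dpda euhh zvw nrjc
Hunk 7: at line 2 remove [fbip,mlgm,yzk] add [gqf,tzvq] -> 12 lines: jhpo ezr nrg gqf tzvq lsrd zimg bejy dpda euhh zvw nrjc
Final line 11: zvw

Answer: zvw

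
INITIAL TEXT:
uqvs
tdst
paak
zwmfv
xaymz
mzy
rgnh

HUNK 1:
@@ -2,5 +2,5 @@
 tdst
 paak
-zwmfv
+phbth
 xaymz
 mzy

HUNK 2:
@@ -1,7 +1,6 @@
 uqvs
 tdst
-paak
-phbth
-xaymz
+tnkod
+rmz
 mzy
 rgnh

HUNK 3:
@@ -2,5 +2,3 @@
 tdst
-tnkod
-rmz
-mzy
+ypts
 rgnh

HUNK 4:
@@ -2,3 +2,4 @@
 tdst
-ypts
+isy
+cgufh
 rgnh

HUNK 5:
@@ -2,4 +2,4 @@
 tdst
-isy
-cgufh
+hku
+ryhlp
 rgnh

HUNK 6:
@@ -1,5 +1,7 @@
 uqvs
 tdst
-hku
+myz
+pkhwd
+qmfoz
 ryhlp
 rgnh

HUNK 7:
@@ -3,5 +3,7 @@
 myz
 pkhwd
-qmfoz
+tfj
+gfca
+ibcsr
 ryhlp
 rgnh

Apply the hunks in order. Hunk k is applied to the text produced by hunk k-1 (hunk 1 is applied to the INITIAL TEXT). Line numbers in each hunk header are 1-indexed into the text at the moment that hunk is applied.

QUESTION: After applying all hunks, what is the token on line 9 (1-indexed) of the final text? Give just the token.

Hunk 1: at line 2 remove [zwmfv] add [phbth] -> 7 lines: uqvs tdst paak phbth xaymz mzy rgnh
Hunk 2: at line 1 remove [paak,phbth,xaymz] add [tnkod,rmz] -> 6 lines: uqvs tdst tnkod rmz mzy rgnh
Hunk 3: at line 2 remove [tnkod,rmz,mzy] add [ypts] -> 4 lines: uqvs tdst ypts rgnh
Hunk 4: at line 2 remove [ypts] add [isy,cgufh] -> 5 lines: uqvs tdst isy cgufh rgnh
Hunk 5: at line 2 remove [isy,cgufh] add [hku,ryhlp] -> 5 lines: uqvs tdst hku ryhlp rgnh
Hunk 6: at line 1 remove [hku] add [myz,pkhwd,qmfoz] -> 7 lines: uqvs tdst myz pkhwd qmfoz ryhlp rgnh
Hunk 7: at line 3 remove [qmfoz] add [tfj,gfca,ibcsr] -> 9 lines: uqvs tdst myz pkhwd tfj gfca ibcsr ryhlp rgnh
Final line 9: rgnh

Answer: rgnh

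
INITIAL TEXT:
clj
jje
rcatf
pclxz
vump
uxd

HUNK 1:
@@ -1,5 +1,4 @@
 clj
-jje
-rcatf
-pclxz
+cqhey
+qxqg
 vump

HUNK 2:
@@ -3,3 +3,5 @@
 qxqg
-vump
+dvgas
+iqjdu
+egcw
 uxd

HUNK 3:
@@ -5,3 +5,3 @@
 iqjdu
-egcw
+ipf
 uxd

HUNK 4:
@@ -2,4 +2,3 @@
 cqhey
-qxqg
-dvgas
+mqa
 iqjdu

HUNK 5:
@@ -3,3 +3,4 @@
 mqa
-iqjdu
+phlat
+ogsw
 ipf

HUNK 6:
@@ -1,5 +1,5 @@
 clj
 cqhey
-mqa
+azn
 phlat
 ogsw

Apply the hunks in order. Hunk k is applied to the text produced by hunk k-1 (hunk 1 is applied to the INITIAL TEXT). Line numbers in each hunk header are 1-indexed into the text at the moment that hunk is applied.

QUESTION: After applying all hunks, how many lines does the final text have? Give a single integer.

Answer: 7

Derivation:
Hunk 1: at line 1 remove [jje,rcatf,pclxz] add [cqhey,qxqg] -> 5 lines: clj cqhey qxqg vump uxd
Hunk 2: at line 3 remove [vump] add [dvgas,iqjdu,egcw] -> 7 lines: clj cqhey qxqg dvgas iqjdu egcw uxd
Hunk 3: at line 5 remove [egcw] add [ipf] -> 7 lines: clj cqhey qxqg dvgas iqjdu ipf uxd
Hunk 4: at line 2 remove [qxqg,dvgas] add [mqa] -> 6 lines: clj cqhey mqa iqjdu ipf uxd
Hunk 5: at line 3 remove [iqjdu] add [phlat,ogsw] -> 7 lines: clj cqhey mqa phlat ogsw ipf uxd
Hunk 6: at line 1 remove [mqa] add [azn] -> 7 lines: clj cqhey azn phlat ogsw ipf uxd
Final line count: 7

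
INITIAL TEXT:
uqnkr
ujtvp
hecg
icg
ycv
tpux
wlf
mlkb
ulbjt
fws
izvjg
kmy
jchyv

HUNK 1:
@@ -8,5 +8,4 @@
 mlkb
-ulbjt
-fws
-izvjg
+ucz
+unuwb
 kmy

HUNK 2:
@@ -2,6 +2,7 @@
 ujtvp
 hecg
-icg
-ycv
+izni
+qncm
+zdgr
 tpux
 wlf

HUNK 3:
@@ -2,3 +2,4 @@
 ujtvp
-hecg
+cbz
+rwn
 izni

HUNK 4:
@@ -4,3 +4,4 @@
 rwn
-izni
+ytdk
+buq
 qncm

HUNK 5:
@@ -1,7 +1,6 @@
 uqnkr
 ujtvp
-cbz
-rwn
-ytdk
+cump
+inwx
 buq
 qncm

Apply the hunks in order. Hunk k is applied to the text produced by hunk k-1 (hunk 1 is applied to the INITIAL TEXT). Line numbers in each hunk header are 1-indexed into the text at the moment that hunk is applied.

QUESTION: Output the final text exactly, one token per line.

Hunk 1: at line 8 remove [ulbjt,fws,izvjg] add [ucz,unuwb] -> 12 lines: uqnkr ujtvp hecg icg ycv tpux wlf mlkb ucz unuwb kmy jchyv
Hunk 2: at line 2 remove [icg,ycv] add [izni,qncm,zdgr] -> 13 lines: uqnkr ujtvp hecg izni qncm zdgr tpux wlf mlkb ucz unuwb kmy jchyv
Hunk 3: at line 2 remove [hecg] add [cbz,rwn] -> 14 lines: uqnkr ujtvp cbz rwn izni qncm zdgr tpux wlf mlkb ucz unuwb kmy jchyv
Hunk 4: at line 4 remove [izni] add [ytdk,buq] -> 15 lines: uqnkr ujtvp cbz rwn ytdk buq qncm zdgr tpux wlf mlkb ucz unuwb kmy jchyv
Hunk 5: at line 1 remove [cbz,rwn,ytdk] add [cump,inwx] -> 14 lines: uqnkr ujtvp cump inwx buq qncm zdgr tpux wlf mlkb ucz unuwb kmy jchyv

Answer: uqnkr
ujtvp
cump
inwx
buq
qncm
zdgr
tpux
wlf
mlkb
ucz
unuwb
kmy
jchyv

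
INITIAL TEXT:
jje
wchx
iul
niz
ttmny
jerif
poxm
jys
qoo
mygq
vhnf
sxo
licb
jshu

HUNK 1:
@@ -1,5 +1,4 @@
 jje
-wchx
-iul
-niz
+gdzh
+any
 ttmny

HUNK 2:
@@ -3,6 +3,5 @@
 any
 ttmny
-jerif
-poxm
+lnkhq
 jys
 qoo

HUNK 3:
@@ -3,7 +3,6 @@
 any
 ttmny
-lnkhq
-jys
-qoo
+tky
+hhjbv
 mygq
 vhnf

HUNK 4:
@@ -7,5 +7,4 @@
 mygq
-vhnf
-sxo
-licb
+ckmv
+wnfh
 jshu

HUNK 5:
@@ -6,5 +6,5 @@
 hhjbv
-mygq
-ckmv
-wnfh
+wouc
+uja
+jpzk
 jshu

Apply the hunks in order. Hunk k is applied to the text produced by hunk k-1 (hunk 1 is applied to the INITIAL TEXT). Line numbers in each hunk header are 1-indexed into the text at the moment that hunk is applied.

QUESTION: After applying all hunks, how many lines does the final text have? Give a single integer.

Answer: 10

Derivation:
Hunk 1: at line 1 remove [wchx,iul,niz] add [gdzh,any] -> 13 lines: jje gdzh any ttmny jerif poxm jys qoo mygq vhnf sxo licb jshu
Hunk 2: at line 3 remove [jerif,poxm] add [lnkhq] -> 12 lines: jje gdzh any ttmny lnkhq jys qoo mygq vhnf sxo licb jshu
Hunk 3: at line 3 remove [lnkhq,jys,qoo] add [tky,hhjbv] -> 11 lines: jje gdzh any ttmny tky hhjbv mygq vhnf sxo licb jshu
Hunk 4: at line 7 remove [vhnf,sxo,licb] add [ckmv,wnfh] -> 10 lines: jje gdzh any ttmny tky hhjbv mygq ckmv wnfh jshu
Hunk 5: at line 6 remove [mygq,ckmv,wnfh] add [wouc,uja,jpzk] -> 10 lines: jje gdzh any ttmny tky hhjbv wouc uja jpzk jshu
Final line count: 10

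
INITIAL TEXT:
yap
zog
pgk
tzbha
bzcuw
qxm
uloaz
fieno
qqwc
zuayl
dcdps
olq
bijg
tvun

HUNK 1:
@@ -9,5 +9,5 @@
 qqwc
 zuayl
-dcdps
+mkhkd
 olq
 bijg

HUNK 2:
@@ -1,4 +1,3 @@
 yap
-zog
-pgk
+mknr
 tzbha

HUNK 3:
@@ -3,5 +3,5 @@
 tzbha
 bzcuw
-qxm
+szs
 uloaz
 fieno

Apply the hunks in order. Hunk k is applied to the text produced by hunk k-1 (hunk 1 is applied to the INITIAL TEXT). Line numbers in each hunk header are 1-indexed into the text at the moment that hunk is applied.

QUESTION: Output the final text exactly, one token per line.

Hunk 1: at line 9 remove [dcdps] add [mkhkd] -> 14 lines: yap zog pgk tzbha bzcuw qxm uloaz fieno qqwc zuayl mkhkd olq bijg tvun
Hunk 2: at line 1 remove [zog,pgk] add [mknr] -> 13 lines: yap mknr tzbha bzcuw qxm uloaz fieno qqwc zuayl mkhkd olq bijg tvun
Hunk 3: at line 3 remove [qxm] add [szs] -> 13 lines: yap mknr tzbha bzcuw szs uloaz fieno qqwc zuayl mkhkd olq bijg tvun

Answer: yap
mknr
tzbha
bzcuw
szs
uloaz
fieno
qqwc
zuayl
mkhkd
olq
bijg
tvun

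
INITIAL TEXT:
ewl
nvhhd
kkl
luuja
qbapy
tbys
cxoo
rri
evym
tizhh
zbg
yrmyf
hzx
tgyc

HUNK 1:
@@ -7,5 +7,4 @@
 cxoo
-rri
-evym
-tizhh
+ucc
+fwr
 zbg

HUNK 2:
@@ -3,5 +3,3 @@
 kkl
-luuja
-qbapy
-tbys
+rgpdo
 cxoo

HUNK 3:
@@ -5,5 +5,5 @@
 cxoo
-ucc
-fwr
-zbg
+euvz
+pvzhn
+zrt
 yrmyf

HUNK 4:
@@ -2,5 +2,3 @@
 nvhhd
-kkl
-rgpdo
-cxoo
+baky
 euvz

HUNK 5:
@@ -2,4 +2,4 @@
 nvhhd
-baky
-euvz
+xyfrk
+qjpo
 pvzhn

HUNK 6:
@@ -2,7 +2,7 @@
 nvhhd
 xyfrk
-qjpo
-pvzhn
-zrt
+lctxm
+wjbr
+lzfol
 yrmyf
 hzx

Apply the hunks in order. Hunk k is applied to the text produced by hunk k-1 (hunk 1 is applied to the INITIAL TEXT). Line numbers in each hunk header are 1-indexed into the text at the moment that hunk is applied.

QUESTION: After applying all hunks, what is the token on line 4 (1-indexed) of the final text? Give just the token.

Hunk 1: at line 7 remove [rri,evym,tizhh] add [ucc,fwr] -> 13 lines: ewl nvhhd kkl luuja qbapy tbys cxoo ucc fwr zbg yrmyf hzx tgyc
Hunk 2: at line 3 remove [luuja,qbapy,tbys] add [rgpdo] -> 11 lines: ewl nvhhd kkl rgpdo cxoo ucc fwr zbg yrmyf hzx tgyc
Hunk 3: at line 5 remove [ucc,fwr,zbg] add [euvz,pvzhn,zrt] -> 11 lines: ewl nvhhd kkl rgpdo cxoo euvz pvzhn zrt yrmyf hzx tgyc
Hunk 4: at line 2 remove [kkl,rgpdo,cxoo] add [baky] -> 9 lines: ewl nvhhd baky euvz pvzhn zrt yrmyf hzx tgyc
Hunk 5: at line 2 remove [baky,euvz] add [xyfrk,qjpo] -> 9 lines: ewl nvhhd xyfrk qjpo pvzhn zrt yrmyf hzx tgyc
Hunk 6: at line 2 remove [qjpo,pvzhn,zrt] add [lctxm,wjbr,lzfol] -> 9 lines: ewl nvhhd xyfrk lctxm wjbr lzfol yrmyf hzx tgyc
Final line 4: lctxm

Answer: lctxm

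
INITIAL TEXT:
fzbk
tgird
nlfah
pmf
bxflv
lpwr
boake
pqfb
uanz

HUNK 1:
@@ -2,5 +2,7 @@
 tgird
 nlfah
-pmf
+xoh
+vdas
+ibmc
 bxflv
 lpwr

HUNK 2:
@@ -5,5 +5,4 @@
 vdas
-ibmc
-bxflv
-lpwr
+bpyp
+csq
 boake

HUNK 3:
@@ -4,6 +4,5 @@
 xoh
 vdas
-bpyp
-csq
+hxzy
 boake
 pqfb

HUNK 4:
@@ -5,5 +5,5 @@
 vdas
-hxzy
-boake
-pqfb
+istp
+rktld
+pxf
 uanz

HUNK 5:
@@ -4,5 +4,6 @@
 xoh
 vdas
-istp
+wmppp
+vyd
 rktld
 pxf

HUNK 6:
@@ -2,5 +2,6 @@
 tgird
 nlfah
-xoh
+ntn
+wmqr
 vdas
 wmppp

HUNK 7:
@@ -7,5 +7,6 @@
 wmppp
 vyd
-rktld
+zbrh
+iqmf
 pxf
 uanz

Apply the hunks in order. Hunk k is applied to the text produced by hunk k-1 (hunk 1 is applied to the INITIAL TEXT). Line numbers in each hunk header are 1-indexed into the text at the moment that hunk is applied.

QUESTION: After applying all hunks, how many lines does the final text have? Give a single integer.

Hunk 1: at line 2 remove [pmf] add [xoh,vdas,ibmc] -> 11 lines: fzbk tgird nlfah xoh vdas ibmc bxflv lpwr boake pqfb uanz
Hunk 2: at line 5 remove [ibmc,bxflv,lpwr] add [bpyp,csq] -> 10 lines: fzbk tgird nlfah xoh vdas bpyp csq boake pqfb uanz
Hunk 3: at line 4 remove [bpyp,csq] add [hxzy] -> 9 lines: fzbk tgird nlfah xoh vdas hxzy boake pqfb uanz
Hunk 4: at line 5 remove [hxzy,boake,pqfb] add [istp,rktld,pxf] -> 9 lines: fzbk tgird nlfah xoh vdas istp rktld pxf uanz
Hunk 5: at line 4 remove [istp] add [wmppp,vyd] -> 10 lines: fzbk tgird nlfah xoh vdas wmppp vyd rktld pxf uanz
Hunk 6: at line 2 remove [xoh] add [ntn,wmqr] -> 11 lines: fzbk tgird nlfah ntn wmqr vdas wmppp vyd rktld pxf uanz
Hunk 7: at line 7 remove [rktld] add [zbrh,iqmf] -> 12 lines: fzbk tgird nlfah ntn wmqr vdas wmppp vyd zbrh iqmf pxf uanz
Final line count: 12

Answer: 12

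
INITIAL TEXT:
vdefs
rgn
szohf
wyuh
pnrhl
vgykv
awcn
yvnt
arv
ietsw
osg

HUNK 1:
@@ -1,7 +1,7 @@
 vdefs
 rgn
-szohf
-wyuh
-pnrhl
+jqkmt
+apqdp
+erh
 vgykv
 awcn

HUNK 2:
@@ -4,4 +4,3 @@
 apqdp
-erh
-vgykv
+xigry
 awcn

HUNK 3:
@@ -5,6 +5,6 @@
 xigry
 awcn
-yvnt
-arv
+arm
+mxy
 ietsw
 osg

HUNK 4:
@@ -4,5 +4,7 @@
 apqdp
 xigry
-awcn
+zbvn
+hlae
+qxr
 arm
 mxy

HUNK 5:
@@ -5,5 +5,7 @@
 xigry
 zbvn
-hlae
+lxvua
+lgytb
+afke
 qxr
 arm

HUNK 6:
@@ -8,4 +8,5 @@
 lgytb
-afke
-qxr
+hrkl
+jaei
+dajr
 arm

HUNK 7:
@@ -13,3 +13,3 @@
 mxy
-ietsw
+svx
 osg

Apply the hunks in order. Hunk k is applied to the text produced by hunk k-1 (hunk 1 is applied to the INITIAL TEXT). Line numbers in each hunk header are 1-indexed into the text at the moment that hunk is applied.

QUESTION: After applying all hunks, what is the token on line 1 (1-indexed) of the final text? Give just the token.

Answer: vdefs

Derivation:
Hunk 1: at line 1 remove [szohf,wyuh,pnrhl] add [jqkmt,apqdp,erh] -> 11 lines: vdefs rgn jqkmt apqdp erh vgykv awcn yvnt arv ietsw osg
Hunk 2: at line 4 remove [erh,vgykv] add [xigry] -> 10 lines: vdefs rgn jqkmt apqdp xigry awcn yvnt arv ietsw osg
Hunk 3: at line 5 remove [yvnt,arv] add [arm,mxy] -> 10 lines: vdefs rgn jqkmt apqdp xigry awcn arm mxy ietsw osg
Hunk 4: at line 4 remove [awcn] add [zbvn,hlae,qxr] -> 12 lines: vdefs rgn jqkmt apqdp xigry zbvn hlae qxr arm mxy ietsw osg
Hunk 5: at line 5 remove [hlae] add [lxvua,lgytb,afke] -> 14 lines: vdefs rgn jqkmt apqdp xigry zbvn lxvua lgytb afke qxr arm mxy ietsw osg
Hunk 6: at line 8 remove [afke,qxr] add [hrkl,jaei,dajr] -> 15 lines: vdefs rgn jqkmt apqdp xigry zbvn lxvua lgytb hrkl jaei dajr arm mxy ietsw osg
Hunk 7: at line 13 remove [ietsw] add [svx] -> 15 lines: vdefs rgn jqkmt apqdp xigry zbvn lxvua lgytb hrkl jaei dajr arm mxy svx osg
Final line 1: vdefs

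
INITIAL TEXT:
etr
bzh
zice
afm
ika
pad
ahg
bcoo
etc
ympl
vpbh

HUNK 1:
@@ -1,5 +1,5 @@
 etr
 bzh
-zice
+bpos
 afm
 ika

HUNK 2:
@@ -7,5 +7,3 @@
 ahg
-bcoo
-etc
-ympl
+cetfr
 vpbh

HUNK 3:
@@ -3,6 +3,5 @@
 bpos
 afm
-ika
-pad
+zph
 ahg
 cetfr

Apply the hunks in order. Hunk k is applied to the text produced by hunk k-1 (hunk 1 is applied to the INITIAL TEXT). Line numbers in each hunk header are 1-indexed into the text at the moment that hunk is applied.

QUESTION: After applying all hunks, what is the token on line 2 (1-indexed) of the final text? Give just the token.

Hunk 1: at line 1 remove [zice] add [bpos] -> 11 lines: etr bzh bpos afm ika pad ahg bcoo etc ympl vpbh
Hunk 2: at line 7 remove [bcoo,etc,ympl] add [cetfr] -> 9 lines: etr bzh bpos afm ika pad ahg cetfr vpbh
Hunk 3: at line 3 remove [ika,pad] add [zph] -> 8 lines: etr bzh bpos afm zph ahg cetfr vpbh
Final line 2: bzh

Answer: bzh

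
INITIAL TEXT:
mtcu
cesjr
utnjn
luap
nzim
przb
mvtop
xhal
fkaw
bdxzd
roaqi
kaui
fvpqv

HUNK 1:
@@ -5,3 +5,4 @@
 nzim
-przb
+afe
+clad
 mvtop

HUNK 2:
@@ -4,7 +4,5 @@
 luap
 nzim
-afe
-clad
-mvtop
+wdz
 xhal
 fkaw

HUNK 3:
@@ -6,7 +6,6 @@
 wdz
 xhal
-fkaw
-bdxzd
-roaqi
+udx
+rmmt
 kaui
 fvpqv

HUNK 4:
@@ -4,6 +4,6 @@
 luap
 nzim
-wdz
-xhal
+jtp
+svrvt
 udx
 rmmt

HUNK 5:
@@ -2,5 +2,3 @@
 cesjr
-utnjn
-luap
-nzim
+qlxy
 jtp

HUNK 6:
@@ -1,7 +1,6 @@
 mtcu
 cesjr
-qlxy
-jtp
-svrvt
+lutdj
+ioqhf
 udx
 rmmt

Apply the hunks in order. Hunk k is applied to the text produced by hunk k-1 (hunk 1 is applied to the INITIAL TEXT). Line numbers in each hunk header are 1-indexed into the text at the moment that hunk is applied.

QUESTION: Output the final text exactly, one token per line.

Hunk 1: at line 5 remove [przb] add [afe,clad] -> 14 lines: mtcu cesjr utnjn luap nzim afe clad mvtop xhal fkaw bdxzd roaqi kaui fvpqv
Hunk 2: at line 4 remove [afe,clad,mvtop] add [wdz] -> 12 lines: mtcu cesjr utnjn luap nzim wdz xhal fkaw bdxzd roaqi kaui fvpqv
Hunk 3: at line 6 remove [fkaw,bdxzd,roaqi] add [udx,rmmt] -> 11 lines: mtcu cesjr utnjn luap nzim wdz xhal udx rmmt kaui fvpqv
Hunk 4: at line 4 remove [wdz,xhal] add [jtp,svrvt] -> 11 lines: mtcu cesjr utnjn luap nzim jtp svrvt udx rmmt kaui fvpqv
Hunk 5: at line 2 remove [utnjn,luap,nzim] add [qlxy] -> 9 lines: mtcu cesjr qlxy jtp svrvt udx rmmt kaui fvpqv
Hunk 6: at line 1 remove [qlxy,jtp,svrvt] add [lutdj,ioqhf] -> 8 lines: mtcu cesjr lutdj ioqhf udx rmmt kaui fvpqv

Answer: mtcu
cesjr
lutdj
ioqhf
udx
rmmt
kaui
fvpqv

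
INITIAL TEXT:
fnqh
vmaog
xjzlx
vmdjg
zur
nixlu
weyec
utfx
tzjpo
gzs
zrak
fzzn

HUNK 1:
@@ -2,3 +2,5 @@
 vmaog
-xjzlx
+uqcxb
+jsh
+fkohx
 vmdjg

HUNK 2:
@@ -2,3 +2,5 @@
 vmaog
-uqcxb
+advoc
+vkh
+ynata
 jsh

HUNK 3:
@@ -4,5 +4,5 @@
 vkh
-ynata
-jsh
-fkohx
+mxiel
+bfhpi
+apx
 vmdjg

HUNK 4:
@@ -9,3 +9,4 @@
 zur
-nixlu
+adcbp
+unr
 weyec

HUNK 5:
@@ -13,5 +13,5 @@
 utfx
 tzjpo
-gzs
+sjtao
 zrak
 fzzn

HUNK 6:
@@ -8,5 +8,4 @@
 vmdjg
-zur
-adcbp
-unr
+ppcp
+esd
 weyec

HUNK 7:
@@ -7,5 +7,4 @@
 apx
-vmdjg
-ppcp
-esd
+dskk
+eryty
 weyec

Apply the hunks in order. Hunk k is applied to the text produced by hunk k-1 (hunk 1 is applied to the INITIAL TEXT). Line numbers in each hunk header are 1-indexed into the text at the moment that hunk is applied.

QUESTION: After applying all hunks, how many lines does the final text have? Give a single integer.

Answer: 15

Derivation:
Hunk 1: at line 2 remove [xjzlx] add [uqcxb,jsh,fkohx] -> 14 lines: fnqh vmaog uqcxb jsh fkohx vmdjg zur nixlu weyec utfx tzjpo gzs zrak fzzn
Hunk 2: at line 2 remove [uqcxb] add [advoc,vkh,ynata] -> 16 lines: fnqh vmaog advoc vkh ynata jsh fkohx vmdjg zur nixlu weyec utfx tzjpo gzs zrak fzzn
Hunk 3: at line 4 remove [ynata,jsh,fkohx] add [mxiel,bfhpi,apx] -> 16 lines: fnqh vmaog advoc vkh mxiel bfhpi apx vmdjg zur nixlu weyec utfx tzjpo gzs zrak fzzn
Hunk 4: at line 9 remove [nixlu] add [adcbp,unr] -> 17 lines: fnqh vmaog advoc vkh mxiel bfhpi apx vmdjg zur adcbp unr weyec utfx tzjpo gzs zrak fzzn
Hunk 5: at line 13 remove [gzs] add [sjtao] -> 17 lines: fnqh vmaog advoc vkh mxiel bfhpi apx vmdjg zur adcbp unr weyec utfx tzjpo sjtao zrak fzzn
Hunk 6: at line 8 remove [zur,adcbp,unr] add [ppcp,esd] -> 16 lines: fnqh vmaog advoc vkh mxiel bfhpi apx vmdjg ppcp esd weyec utfx tzjpo sjtao zrak fzzn
Hunk 7: at line 7 remove [vmdjg,ppcp,esd] add [dskk,eryty] -> 15 lines: fnqh vmaog advoc vkh mxiel bfhpi apx dskk eryty weyec utfx tzjpo sjtao zrak fzzn
Final line count: 15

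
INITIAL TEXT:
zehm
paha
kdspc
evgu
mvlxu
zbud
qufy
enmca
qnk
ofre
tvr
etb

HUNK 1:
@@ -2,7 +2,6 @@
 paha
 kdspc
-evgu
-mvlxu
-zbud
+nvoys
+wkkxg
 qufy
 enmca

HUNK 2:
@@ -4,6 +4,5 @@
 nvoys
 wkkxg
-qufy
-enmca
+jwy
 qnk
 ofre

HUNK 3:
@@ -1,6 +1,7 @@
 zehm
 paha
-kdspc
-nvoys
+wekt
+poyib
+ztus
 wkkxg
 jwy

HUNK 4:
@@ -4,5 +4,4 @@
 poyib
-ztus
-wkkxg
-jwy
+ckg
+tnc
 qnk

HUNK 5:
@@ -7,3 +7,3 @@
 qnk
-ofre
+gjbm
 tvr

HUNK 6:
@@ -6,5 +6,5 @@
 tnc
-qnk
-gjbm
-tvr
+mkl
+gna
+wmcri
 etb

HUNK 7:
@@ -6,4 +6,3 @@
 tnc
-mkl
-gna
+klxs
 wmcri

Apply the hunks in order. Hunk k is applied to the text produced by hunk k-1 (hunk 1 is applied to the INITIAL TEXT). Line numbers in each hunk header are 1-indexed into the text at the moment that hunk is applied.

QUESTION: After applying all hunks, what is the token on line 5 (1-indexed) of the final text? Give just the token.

Hunk 1: at line 2 remove [evgu,mvlxu,zbud] add [nvoys,wkkxg] -> 11 lines: zehm paha kdspc nvoys wkkxg qufy enmca qnk ofre tvr etb
Hunk 2: at line 4 remove [qufy,enmca] add [jwy] -> 10 lines: zehm paha kdspc nvoys wkkxg jwy qnk ofre tvr etb
Hunk 3: at line 1 remove [kdspc,nvoys] add [wekt,poyib,ztus] -> 11 lines: zehm paha wekt poyib ztus wkkxg jwy qnk ofre tvr etb
Hunk 4: at line 4 remove [ztus,wkkxg,jwy] add [ckg,tnc] -> 10 lines: zehm paha wekt poyib ckg tnc qnk ofre tvr etb
Hunk 5: at line 7 remove [ofre] add [gjbm] -> 10 lines: zehm paha wekt poyib ckg tnc qnk gjbm tvr etb
Hunk 6: at line 6 remove [qnk,gjbm,tvr] add [mkl,gna,wmcri] -> 10 lines: zehm paha wekt poyib ckg tnc mkl gna wmcri etb
Hunk 7: at line 6 remove [mkl,gna] add [klxs] -> 9 lines: zehm paha wekt poyib ckg tnc klxs wmcri etb
Final line 5: ckg

Answer: ckg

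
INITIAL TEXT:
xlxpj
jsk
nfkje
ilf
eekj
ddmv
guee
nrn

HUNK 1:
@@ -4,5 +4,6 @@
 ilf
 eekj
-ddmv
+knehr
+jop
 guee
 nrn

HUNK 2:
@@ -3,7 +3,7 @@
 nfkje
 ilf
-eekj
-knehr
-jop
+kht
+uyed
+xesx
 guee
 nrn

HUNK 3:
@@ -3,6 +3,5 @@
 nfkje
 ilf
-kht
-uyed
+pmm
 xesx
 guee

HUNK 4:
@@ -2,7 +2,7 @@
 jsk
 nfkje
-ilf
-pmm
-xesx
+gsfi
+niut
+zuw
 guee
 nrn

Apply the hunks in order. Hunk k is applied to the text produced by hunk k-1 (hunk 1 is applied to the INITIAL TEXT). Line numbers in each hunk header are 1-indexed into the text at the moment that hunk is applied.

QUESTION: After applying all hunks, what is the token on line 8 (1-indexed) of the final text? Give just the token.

Answer: nrn

Derivation:
Hunk 1: at line 4 remove [ddmv] add [knehr,jop] -> 9 lines: xlxpj jsk nfkje ilf eekj knehr jop guee nrn
Hunk 2: at line 3 remove [eekj,knehr,jop] add [kht,uyed,xesx] -> 9 lines: xlxpj jsk nfkje ilf kht uyed xesx guee nrn
Hunk 3: at line 3 remove [kht,uyed] add [pmm] -> 8 lines: xlxpj jsk nfkje ilf pmm xesx guee nrn
Hunk 4: at line 2 remove [ilf,pmm,xesx] add [gsfi,niut,zuw] -> 8 lines: xlxpj jsk nfkje gsfi niut zuw guee nrn
Final line 8: nrn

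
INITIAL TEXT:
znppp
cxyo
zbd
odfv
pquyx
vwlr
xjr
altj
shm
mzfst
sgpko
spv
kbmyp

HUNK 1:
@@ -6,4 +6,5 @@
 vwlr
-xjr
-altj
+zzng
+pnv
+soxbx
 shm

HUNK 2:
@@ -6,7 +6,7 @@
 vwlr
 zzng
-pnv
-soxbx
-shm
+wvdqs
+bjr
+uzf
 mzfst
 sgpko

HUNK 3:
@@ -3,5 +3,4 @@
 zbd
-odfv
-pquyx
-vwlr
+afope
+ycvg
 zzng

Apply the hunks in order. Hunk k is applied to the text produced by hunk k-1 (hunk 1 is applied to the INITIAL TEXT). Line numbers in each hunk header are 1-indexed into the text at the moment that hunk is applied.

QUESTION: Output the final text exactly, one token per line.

Hunk 1: at line 6 remove [xjr,altj] add [zzng,pnv,soxbx] -> 14 lines: znppp cxyo zbd odfv pquyx vwlr zzng pnv soxbx shm mzfst sgpko spv kbmyp
Hunk 2: at line 6 remove [pnv,soxbx,shm] add [wvdqs,bjr,uzf] -> 14 lines: znppp cxyo zbd odfv pquyx vwlr zzng wvdqs bjr uzf mzfst sgpko spv kbmyp
Hunk 3: at line 3 remove [odfv,pquyx,vwlr] add [afope,ycvg] -> 13 lines: znppp cxyo zbd afope ycvg zzng wvdqs bjr uzf mzfst sgpko spv kbmyp

Answer: znppp
cxyo
zbd
afope
ycvg
zzng
wvdqs
bjr
uzf
mzfst
sgpko
spv
kbmyp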